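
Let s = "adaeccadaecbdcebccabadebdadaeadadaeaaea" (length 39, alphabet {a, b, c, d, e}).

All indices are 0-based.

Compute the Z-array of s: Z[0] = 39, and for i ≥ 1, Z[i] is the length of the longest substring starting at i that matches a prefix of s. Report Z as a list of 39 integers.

Z[0]=39
i=1: outside box; Z[1]=0
i=2: outside box; Z[2]=1 grow→box=[2,3)
i=3: outside box; Z[3]=0
i=4: outside box; Z[4]=0
i=5: outside box; Z[5]=0
i=6: outside box; Z[6]=5 grow→box=[6,11)
i=7: min(r-i=4, Z[1]=0)=0; Z[7]=0
i=8: min(r-i=3, Z[2]=1)=1; Z[8]=1
i=9: min(r-i=2, Z[3]=0)=0; Z[9]=0
i=10: min(r-i=1, Z[4]=0)=0; Z[10]=0
i=11: outside box; Z[11]=0
i=12: outside box; Z[12]=0
i=13: outside box; Z[13]=0
i=14: outside box; Z[14]=0
i=15: outside box; Z[15]=0
i=16: outside box; Z[16]=0
i=17: outside box; Z[17]=0
i=18: outside box; Z[18]=1 grow→box=[18,19)
i=19: outside box; Z[19]=0
i=20: outside box; Z[20]=2 grow→box=[20,22)
i=21: min(r-i=1, Z[1]=0)=0; Z[21]=0
i=22: outside box; Z[22]=0
i=23: outside box; Z[23]=0
i=24: outside box; Z[24]=0
i=25: outside box; Z[25]=4 grow→box=[25,29)
i=26: min(r-i=3, Z[1]=0)=0; Z[26]=0
i=27: min(r-i=2, Z[2]=1)=1; Z[27]=1
i=28: min(r-i=1, Z[3]=0)=0; Z[28]=0
i=29: outside box; Z[29]=3 grow→box=[29,32)
i=30: min(r-i=2, Z[1]=0)=0; Z[30]=0
i=31: min(r-i=1, Z[2]=1)=1; Z[31]=4 grow→box=[31,35)
i=32: min(r-i=3, Z[1]=0)=0; Z[32]=0
i=33: min(r-i=2, Z[2]=1)=1; Z[33]=1
i=34: min(r-i=1, Z[3]=0)=0; Z[34]=0
i=35: outside box; Z[35]=1 grow→box=[35,36)
i=36: outside box; Z[36]=1 grow→box=[36,37)
i=37: outside box; Z[37]=0
i=38: outside box; Z[38]=1 grow→box=[38,39)

[39, 0, 1, 0, 0, 0, 5, 0, 1, 0, 0, 0, 0, 0, 0, 0, 0, 0, 1, 0, 2, 0, 0, 0, 0, 4, 0, 1, 0, 3, 0, 4, 0, 1, 0, 1, 1, 0, 1]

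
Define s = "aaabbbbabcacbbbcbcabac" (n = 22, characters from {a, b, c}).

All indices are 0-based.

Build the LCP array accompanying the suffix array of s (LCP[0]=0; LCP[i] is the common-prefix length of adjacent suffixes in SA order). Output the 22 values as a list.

[0, 2, 1, 2, 2, 1, 2, 0, 2, 1, 2, 3, 3, 2, 1, 3, 2, 0, 1, 2, 1, 2]

sorted suffixes:
  #0 SA[0]=0  'aaabbbbabcacbbbcbcabac'
  #1 SA[1]=1  'aabbbbabcacbbbcbcabac'
  #2 SA[2]=18  'abac'
  #3 SA[3]=2  'abbbbabcacbbbcbcabac'
  #4 SA[4]=7  'abcacbbbcbcabac'
  #5 SA[5]=20  'ac'
  #6 SA[6]=10  'acbbbcbcabac'
  #7 SA[7]=6  'babcacbbbcbcabac'
  #8 SA[8]=19  'bac'
  #9 SA[9]=5  'bbabcacbbbcbcabac'
  #10 SA[10]=4  'bbbabcacbbbcbcabac'
  #11 SA[11]=3  'bbbbabcacbbbcbcabac'
  #12 SA[12]=12  'bbbcbcabac'
  #13 SA[13]=13  'bbcbcabac'
  #14 SA[14]=16  'bcabac'
  #15 SA[15]=8  'bcacbbbcbcabac'
  #16 SA[16]=14  'bcbcabac'
  #17 SA[17]=21  'c'
  #18 SA[18]=17  'cabac'
  #19 SA[19]=9  'cacbbbcbcabac'
  #20 SA[20]=11  'cbbbcbcabac'
  #21 SA[21]=15  'cbcabac'

SA = [0, 1, 18, 2, 7, 20, 10, 6, 19, 5, 4, 3, 12, 13, 16, 8, 14, 21, 17, 9, 11, 15]
rank  pair      lcp
   1  s[0:],s[1:]  2  'aa'
   2  s[1:],s[18:]  1  'a'
   3  s[18:],s[2:]  2  'ab'
   4  s[2:],s[7:]  2  'ab'
   5  s[7:],s[20:]  1  'a'
   6  s[20:],s[10:]  2  'ac'
   7  s[10:],s[6:]  0  ''
   8  s[6:],s[19:]  2  'ba'
   9  s[19:],s[5:]  1  'b'
  10  s[5:],s[4:]  2  'bb'
  11  s[4:],s[3:]  3  'bbb'
  12  s[3:],s[12:]  3  'bbb'
  13  s[12:],s[13:]  2  'bb'
  14  s[13:],s[16:]  1  'b'
  15  s[16:],s[8:]  3  'bca'
  16  s[8:],s[14:]  2  'bc'
  17  s[14:],s[21:]  0  ''
  18  s[21:],s[17:]  1  'c'
  19  s[17:],s[9:]  2  'ca'
  20  s[9:],s[11:]  1  'c'
  21  s[11:],s[15:]  2  'cb'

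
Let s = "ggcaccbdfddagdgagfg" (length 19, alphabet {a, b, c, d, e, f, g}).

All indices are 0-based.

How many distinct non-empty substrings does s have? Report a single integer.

176

sorted suffixes:
  #0 SA[0]=3  'accbdfddagdgagfg'
  #1 SA[1]=11  'agdgagfg'
  #2 SA[2]=15  'agfg'
  #3 SA[3]=6  'bdfddagdgagfg'
  #4 SA[4]=2  'caccbdfddagdgagfg'
  #5 SA[5]=5  'cbdfddagdgagfg'
  #6 SA[6]=4  'ccbdfddagdgagfg'
  #7 SA[7]=10  'dagdgagfg'
  #8 SA[8]=9  'ddagdgagfg'
  #9 SA[9]=7  'dfddagdgagfg'
  #10 SA[10]=13  'dgagfg'
  #11 SA[11]=8  'fddagdgagfg'
  #12 SA[12]=17  'fg'
  #13 SA[13]=18  'g'
  #14 SA[14]=14  'gagfg'
  #15 SA[15]=1  'gcaccbdfddagdgagfg'
  #16 SA[16]=12  'gdgagfg'
  #17 SA[17]=16  'gfg'
  #18 SA[18]=0  'ggcaccbdfddagdgagfg'

SA = [3, 11, 15, 6, 2, 5, 4, 10, 9, 7, 13, 8, 17, 18, 14, 1, 12, 16, 0]
i: (SA[i-1],SA[i]) lcp shared
  1: (3,11) 1 'a'
  2: (11,15) 2 'ag'
  3: (15,6) 0 ''
  4: (6,2) 0 ''
  5: (2,5) 1 'c'
  6: (5,4) 1 'c'
  7: (4,10) 0 ''
  8: (10,9) 1 'd'
  9: (9,7) 1 'd'
  10: (7,13) 1 'd'
  11: (13,8) 0 ''
  12: (8,17) 1 'f'
  13: (17,18) 0 ''
  14: (18,14) 1 'g'
  15: (14,1) 1 'g'
  16: (1,12) 1 'g'
  17: (12,16) 1 'g'
  18: (16,0) 1 'g'

n(n+1)/2 = 19·20/2 = 190
Σ LCP = 0 + 1 + 2 + 0 + 0 + 1 + 1 + 0 + 1 + 1 + 1 + 0 + 1 + 0 + 1 + 1 + 1 + 1 + 1 = 14
distinct = 190 − 14 = 176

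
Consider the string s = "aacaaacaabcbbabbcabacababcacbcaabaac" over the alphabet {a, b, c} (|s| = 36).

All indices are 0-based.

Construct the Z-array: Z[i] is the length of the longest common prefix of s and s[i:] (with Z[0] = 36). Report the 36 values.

Z[0]=36
i=1: outside box; Z[1]=1 extend→box=[1,2)
i=2: outside box; Z[2]=0
i=3: outside box; Z[3]=2 extend→box=[3,5)
i=4: min(r-i=1, Z[1]=1)=1; Z[4]=5 extend→box=[4,9)
i=5: min(r-i=4, Z[1]=1)=1; Z[5]=1
i=6: min(r-i=3, Z[2]=0)=0; Z[6]=0
i=7: min(r-i=2, Z[3]=2)=2; Z[7]=2
i=8: min(r-i=1, Z[4]=5)=1; Z[8]=1
i=9: outside box; Z[9]=0
i=10: outside box; Z[10]=0
i=11: outside box; Z[11]=0
i=12: outside box; Z[12]=0
i=13: outside box; Z[13]=1 extend→box=[13,14)
i=14: outside box; Z[14]=0
i=15: outside box; Z[15]=0
i=16: outside box; Z[16]=0
i=17: outside box; Z[17]=1 extend→box=[17,18)
i=18: outside box; Z[18]=0
i=19: outside box; Z[19]=1 extend→box=[19,20)
i=20: outside box; Z[20]=0
i=21: outside box; Z[21]=1 extend→box=[21,22)
i=22: outside box; Z[22]=0
i=23: outside box; Z[23]=1 extend→box=[23,24)
i=24: outside box; Z[24]=0
i=25: outside box; Z[25]=0
i=26: outside box; Z[26]=1 extend→box=[26,27)
i=27: outside box; Z[27]=0
i=28: outside box; Z[28]=0
i=29: outside box; Z[29]=0
i=30: outside box; Z[30]=2 extend→box=[30,32)
i=31: min(r-i=1, Z[1]=1)=1; Z[31]=1
i=32: outside box; Z[32]=0
i=33: outside box; Z[33]=3 extend→box=[33,36)
i=34: min(r-i=2, Z[1]=1)=1; Z[34]=1
i=35: min(r-i=1, Z[2]=0)=0; Z[35]=0

[36, 1, 0, 2, 5, 1, 0, 2, 1, 0, 0, 0, 0, 1, 0, 0, 0, 1, 0, 1, 0, 1, 0, 1, 0, 0, 1, 0, 0, 0, 2, 1, 0, 3, 1, 0]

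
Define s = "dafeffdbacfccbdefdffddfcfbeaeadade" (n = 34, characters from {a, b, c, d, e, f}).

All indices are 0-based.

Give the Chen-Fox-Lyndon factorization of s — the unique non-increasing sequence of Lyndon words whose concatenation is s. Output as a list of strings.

emit factor 1: 'd' (i=0, period=1)
emit factor 2: 'afeffdb' (i=1, period=7)
emit factor 3: 'acfccbdefdffddfcfbeaeadade' (i=8, period=26)

["d", "afeffdb", "acfccbdefdffddfcfbeaeadade"]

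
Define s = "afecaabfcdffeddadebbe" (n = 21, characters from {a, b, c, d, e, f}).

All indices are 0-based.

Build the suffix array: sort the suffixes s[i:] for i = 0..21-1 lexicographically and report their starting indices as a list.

sorted suffixes:
  #0 SA[0]=4  'aabfcdffeddadebbe'
  #1 SA[1]=5  'abfcdffeddadebbe'
  #2 SA[2]=15  'adebbe'
  #3 SA[3]=0  'afecaabfcdffeddadebbe'
  #4 SA[4]=18  'bbe'
  #5 SA[5]=19  'be'
  #6 SA[6]=6  'bfcdffeddadebbe'
  #7 SA[7]=3  'caabfcdffeddadebbe'
  #8 SA[8]=8  'cdffeddadebbe'
  #9 SA[9]=14  'dadebbe'
  #10 SA[10]=13  'ddadebbe'
  #11 SA[11]=16  'debbe'
  #12 SA[12]=9  'dffeddadebbe'
  #13 SA[13]=20  'e'
  #14 SA[14]=17  'ebbe'
  #15 SA[15]=2  'ecaabfcdffeddadebbe'
  #16 SA[16]=12  'eddadebbe'
  #17 SA[17]=7  'fcdffeddadebbe'
  #18 SA[18]=1  'fecaabfcdffeddadebbe'
  #19 SA[19]=11  'feddadebbe'
  #20 SA[20]=10  'ffeddadebbe'

[4, 5, 15, 0, 18, 19, 6, 3, 8, 14, 13, 16, 9, 20, 17, 2, 12, 7, 1, 11, 10]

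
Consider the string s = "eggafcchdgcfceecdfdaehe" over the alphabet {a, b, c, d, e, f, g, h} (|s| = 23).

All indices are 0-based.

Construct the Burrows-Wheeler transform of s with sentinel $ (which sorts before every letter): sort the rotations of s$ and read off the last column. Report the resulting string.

rank  rotation                  last
    0  $eggafcchdgcfceecdfdaehe  e
    1  aehe$eggafcchdgcfceecdfd  d
    2  afcchdgcfceecdfdaehe$egg  g
    3  cchdgcfceecdfdaehe$eggaf  f
    4  cdfdaehe$eggafcchdgcfcee  e
    5  ceecdfdaehe$eggafcchdgcf  f
    6  cfceecdfdaehe$eggafcchdg  g
    7  chdgcfceecdfdaehe$eggafc  c
    8  daehe$eggafcchdgcfceecdf  f
    9  dfdaehe$eggafcchdgcfceec  c
   10  dgcfceecdfdaehe$eggafcch  h
   11  e$eggafcchdgcfceecdfdaeh  h
   12  ecdfdaehe$eggafcchdgcfce  e
   13  eecdfdaehe$eggafcchdgcfc  c
   14  eggafcchdgcfceecdfdaehe$  $
   15  ehe$eggafcchdgcfceecdfda  a
   16  fcchdgcfceecdfdaehe$egga  a
   17  fceecdfdaehe$eggafcchdgc  c
   18  fdaehe$eggafcchdgcfceecd  d
   19  gafcchdgcfceecdfdaehe$eg  g
   20  gcfceecdfdaehe$eggafcchd  d
   21  ggafcchdgcfceecdfdaehe$e  e
   22  hdgcfceecdfdaehe$eggafcc  c
   23  he$eggafcchdgcfceecdfdae  e

edgfefgcfchhec$aacdgdece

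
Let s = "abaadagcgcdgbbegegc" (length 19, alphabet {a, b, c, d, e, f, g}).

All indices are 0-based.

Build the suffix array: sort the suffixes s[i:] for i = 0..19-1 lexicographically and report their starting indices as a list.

rank | idx | suffix
   0 |   2 | aadagcgcdgbbegegc
   1 |   0 | abaadagcgcdgbbegegc
   2 |   3 | adagcgcdgbbegegc
   3 |   5 | agcgcdgbbegegc
   4 |   1 | baadagcgcdgbbegegc
   5 |  12 | bbegegc
   6 |  13 | begegc
   7 |  18 | c
   8 |   9 | cdgbbegegc
   9 |   7 | cgcdgbbegegc
  10 |   4 | dagcgcdgbbegegc
  11 |  10 | dgbbegegc
  12 |  16 | egc
  13 |  14 | egegc
  14 |  11 | gbbegegc
  15 |  17 | gc
  16 |   8 | gcdgbbegegc
  17 |   6 | gcgcdgbbegegc
  18 |  15 | gegc

[2, 0, 3, 5, 1, 12, 13, 18, 9, 7, 4, 10, 16, 14, 11, 17, 8, 6, 15]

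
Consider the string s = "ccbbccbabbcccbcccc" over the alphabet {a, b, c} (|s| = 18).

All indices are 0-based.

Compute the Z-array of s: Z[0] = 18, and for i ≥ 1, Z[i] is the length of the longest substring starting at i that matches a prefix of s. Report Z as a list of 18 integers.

[18, 1, 0, 0, 3, 1, 0, 0, 0, 0, 2, 3, 1, 0, 2, 2, 2, 1]

Z[0]=18
i=1: fresh scan; Z[1]=1 scan→box=[1,2)
i=2: fresh scan; Z[2]=0
i=3: fresh scan; Z[3]=0
i=4: fresh scan; Z[4]=3 scan→box=[4,7)
i=5: min(r-i=2, Z[1]=1)=1; Z[5]=1
i=6: min(r-i=1, Z[2]=0)=0; Z[6]=0
i=7: fresh scan; Z[7]=0
i=8: fresh scan; Z[8]=0
i=9: fresh scan; Z[9]=0
i=10: fresh scan; Z[10]=2 scan→box=[10,12)
i=11: min(r-i=1, Z[1]=1)=1; Z[11]=3 scan→box=[11,14)
i=12: min(r-i=2, Z[1]=1)=1; Z[12]=1
i=13: min(r-i=1, Z[2]=0)=0; Z[13]=0
i=14: fresh scan; Z[14]=2 scan→box=[14,16)
i=15: min(r-i=1, Z[1]=1)=1; Z[15]=2 scan→box=[15,17)
i=16: min(r-i=1, Z[1]=1)=1; Z[16]=2 scan→box=[16,18)
i=17: min(r-i=1, Z[1]=1)=1; Z[17]=1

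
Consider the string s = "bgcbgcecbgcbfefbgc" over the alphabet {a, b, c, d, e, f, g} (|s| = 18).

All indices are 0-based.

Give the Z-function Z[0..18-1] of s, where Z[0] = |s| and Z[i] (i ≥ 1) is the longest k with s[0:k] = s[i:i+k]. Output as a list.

Z[0]=18
i=1: i≥r, start 0; Z[1]=0
i=2: i≥r, start 0; Z[2]=0
i=3: i≥r, start 0; Z[3]=3 scan→box=[3,6)
i=4: min(r-i=2, Z[1]=0)=0; Z[4]=0
i=5: min(r-i=1, Z[2]=0)=0; Z[5]=0
i=6: i≥r, start 0; Z[6]=0
i=7: i≥r, start 0; Z[7]=0
i=8: i≥r, start 0; Z[8]=4 scan→box=[8,12)
i=9: min(r-i=3, Z[1]=0)=0; Z[9]=0
i=10: min(r-i=2, Z[2]=0)=0; Z[10]=0
i=11: min(r-i=1, Z[3]=3)=1; Z[11]=1
i=12: i≥r, start 0; Z[12]=0
i=13: i≥r, start 0; Z[13]=0
i=14: i≥r, start 0; Z[14]=0
i=15: i≥r, start 0; Z[15]=3 scan→box=[15,18)
i=16: min(r-i=2, Z[1]=0)=0; Z[16]=0
i=17: min(r-i=1, Z[2]=0)=0; Z[17]=0

[18, 0, 0, 3, 0, 0, 0, 0, 4, 0, 0, 1, 0, 0, 0, 3, 0, 0]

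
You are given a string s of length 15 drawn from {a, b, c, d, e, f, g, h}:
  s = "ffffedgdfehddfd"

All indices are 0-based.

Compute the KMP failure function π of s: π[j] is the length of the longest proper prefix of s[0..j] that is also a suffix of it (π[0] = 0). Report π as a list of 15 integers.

[0, 1, 2, 3, 0, 0, 0, 0, 1, 0, 0, 0, 0, 1, 0]

π[0] = 0
j=1 s[j]='f': π[1]=1 (border 'f')
j=2 s[j]='f': π[2]=2 (border 'ff')
j=3 s[j]='f': π[3]=3 (border 'fff')
j=4 s[j]='e': k: 3→2→1→0; π[4]=0 (border '')
j=5 s[j]='d': π[5]=0 (border '')
j=6 s[j]='g': π[6]=0 (border '')
j=7 s[j]='d': π[7]=0 (border '')
j=8 s[j]='f': π[8]=1 (border 'f')
j=9 s[j]='e': k: 1→0; π[9]=0 (border '')
j=10 s[j]='h': π[10]=0 (border '')
j=11 s[j]='d': π[11]=0 (border '')
j=12 s[j]='d': π[12]=0 (border '')
j=13 s[j]='f': π[13]=1 (border 'f')
j=14 s[j]='d': k: 1→0; π[14]=0 (border '')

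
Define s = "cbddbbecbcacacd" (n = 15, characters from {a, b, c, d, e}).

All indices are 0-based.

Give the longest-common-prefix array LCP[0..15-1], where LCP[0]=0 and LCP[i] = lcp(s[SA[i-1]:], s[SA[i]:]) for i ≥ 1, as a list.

[0, 2, 0, 1, 1, 1, 0, 3, 1, 2, 1, 0, 1, 1, 0]

rank→(start, suffix):
  0 → (10, 'acacd')
  1 → (12, 'acd')
  2 → (4, 'bbecbcacacd')
  3 → (8, 'bcacacd')
  4 → (1, 'bddbbecbcacacd')
  5 → (5, 'becbcacacd')
  6 → (9, 'cacacd')
  7 → (11, 'cacd')
  8 → (7, 'cbcacacd')
  9 → (0, 'cbddbbecbcacacd')
  10 → (13, 'cd')
  11 → (14, 'd')
  12 → (3, 'dbbecbcacacd')
  13 → (2, 'ddbbecbcacacd')
  14 → (6, 'ecbcacacd')

SA = [10, 12, 4, 8, 1, 5, 9, 11, 7, 0, 13, 14, 3, 2, 6]
[i] adj suffixes → lcp
  [1] 10/12 → 2 ('ac')
  [2] 12/4 → 0 ('')
  [3] 4/8 → 1 ('b')
  [4] 8/1 → 1 ('b')
  [5] 1/5 → 1 ('b')
  [6] 5/9 → 0 ('')
  [7] 9/11 → 3 ('cac')
  [8] 11/7 → 1 ('c')
  [9] 7/0 → 2 ('cb')
  [10] 0/13 → 1 ('c')
  [11] 13/14 → 0 ('')
  [12] 14/3 → 1 ('d')
  [13] 3/2 → 1 ('d')
  [14] 2/6 → 0 ('')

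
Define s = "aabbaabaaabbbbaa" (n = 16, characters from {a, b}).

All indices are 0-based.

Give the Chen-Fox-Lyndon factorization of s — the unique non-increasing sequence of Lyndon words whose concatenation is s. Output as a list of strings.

["aabb", "aab", "aaabbbb", "a", "a"]

emit factor 1: 'aabb' (i=0, period=4)
emit factor 2: 'aab' (i=4, period=3)
emit factor 3: 'aaabbbb' (i=7, period=7)
emit factor 4: 'a' (i=14, period=1)
emit factor 5: 'a' (i=15, period=1)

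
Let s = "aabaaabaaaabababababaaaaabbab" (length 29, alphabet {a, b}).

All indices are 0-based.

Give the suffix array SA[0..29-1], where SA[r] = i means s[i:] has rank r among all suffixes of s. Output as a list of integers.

[20, 7, 21, 3, 8, 22, 4, 0, 9, 23, 27, 18, 5, 1, 16, 14, 12, 10, 24, 28, 19, 6, 2, 26, 17, 15, 13, 11, 25]

sorted suffixes:
  #0 SA[0]=20  'aaaaabbab'
  #1 SA[1]=7  'aaaabababababaaaaabbab'
  #2 SA[2]=21  'aaaabbab'
  #3 SA[3]=3  'aaabaaaabababababaaaaabbab'
  #4 SA[4]=8  'aaabababababaaaaabbab'
  #5 SA[5]=22  'aaabbab'
  #6 SA[6]=4  'aabaaaabababababaaaaabbab'
  #7 SA[7]=0  'aabaaabaaaabababababaaaaabbab'
  #8 SA[8]=9  'aabababababaaaaabbab'
  #9 SA[9]=23  'aabbab'
  #10 SA[10]=27  'ab'
  #11 SA[11]=18  'abaaaaabbab'
  #12 SA[12]=5  'abaaaabababababaaaaabbab'
  #13 SA[13]=1  'abaaabaaaabababababaaaaabbab'
  #14 SA[14]=16  'ababaaaaabbab'
  #15 SA[15]=14  'abababaaaaabbab'
  #16 SA[16]=12  'ababababaaaaabbab'
  #17 SA[17]=10  'abababababaaaaabbab'
  #18 SA[18]=24  'abbab'
  #19 SA[19]=28  'b'
  #20 SA[20]=19  'baaaaabbab'
  #21 SA[21]=6  'baaaabababababaaaaabbab'
  #22 SA[22]=2  'baaabaaaabababababaaaaabbab'
  #23 SA[23]=26  'bab'
  #24 SA[24]=17  'babaaaaabbab'
  #25 SA[25]=15  'bababaaaaabbab'
  #26 SA[26]=13  'babababaaaaabbab'
  #27 SA[27]=11  'bababababaaaaabbab'
  #28 SA[28]=25  'bbab'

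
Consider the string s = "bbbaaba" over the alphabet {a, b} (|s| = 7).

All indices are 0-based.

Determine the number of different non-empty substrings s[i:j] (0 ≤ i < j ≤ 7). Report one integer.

21

rank | idx | suffix
   0 |   6 | a
   1 |   3 | aaba
   2 |   4 | aba
   3 |   5 | ba
   4 |   2 | baaba
   5 |   1 | bbaaba
   6 |   0 | bbbaaba

SA = [6, 3, 4, 5, 2, 1, 0]
rank  pair      lcp
   1  s[6:],s[3:]  1  'a'
   2  s[3:],s[4:]  1  'a'
   3  s[4:],s[5:]  0  ''
   4  s[5:],s[2:]  2  'ba'
   5  s[2:],s[1:]  1  'b'
   6  s[1:],s[0:]  2  'bb'

n(n+1)/2 = 7·8/2 = 28
Σ LCP = 0 + 1 + 1 + 0 + 2 + 1 + 2 = 7
distinct = 28 − 7 = 21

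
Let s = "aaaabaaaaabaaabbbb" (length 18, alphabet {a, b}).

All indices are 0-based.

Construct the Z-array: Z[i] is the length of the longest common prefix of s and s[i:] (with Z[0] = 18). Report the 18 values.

[18, 3, 2, 1, 0, 4, 8, 3, 2, 1, 0, 3, 2, 1, 0, 0, 0, 0]

Z[0]=18
i=1: i≥r, start 0; Z[1]=3 extend→box=[1,4)
i=2: min(r-i=2, Z[1]=3)=2; Z[2]=2
i=3: min(r-i=1, Z[2]=2)=1; Z[3]=1
i=4: i≥r, start 0; Z[4]=0
i=5: i≥r, start 0; Z[5]=4 extend→box=[5,9)
i=6: min(r-i=3, Z[1]=3)=3; Z[6]=8 extend→box=[6,14)
i=7: min(r-i=7, Z[1]=3)=3; Z[7]=3
i=8: min(r-i=6, Z[2]=2)=2; Z[8]=2
i=9: min(r-i=5, Z[3]=1)=1; Z[9]=1
i=10: min(r-i=4, Z[4]=0)=0; Z[10]=0
i=11: min(r-i=3, Z[5]=4)=3; Z[11]=3
i=12: min(r-i=2, Z[6]=8)=2; Z[12]=2
i=13: min(r-i=1, Z[7]=3)=1; Z[13]=1
i=14: i≥r, start 0; Z[14]=0
i=15: i≥r, start 0; Z[15]=0
i=16: i≥r, start 0; Z[16]=0
i=17: i≥r, start 0; Z[17]=0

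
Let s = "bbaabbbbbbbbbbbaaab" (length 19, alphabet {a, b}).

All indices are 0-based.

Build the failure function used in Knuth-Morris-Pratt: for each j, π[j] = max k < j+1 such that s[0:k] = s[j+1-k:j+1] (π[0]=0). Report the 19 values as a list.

π[0] = 0
j=1 s[j]='b': π[1]=1 (border 'b')
j=2 s[j]='a': k: 1→0; π[2]=0 (border '')
j=3 s[j]='a': π[3]=0 (border '')
j=4 s[j]='b': π[4]=1 (border 'b')
j=5 s[j]='b': π[5]=2 (border 'bb')
j=6 s[j]='b': k: 2→1; π[6]=2 (border 'bb')
j=7 s[j]='b': k: 2→1; π[7]=2 (border 'bb')
j=8 s[j]='b': k: 2→1; π[8]=2 (border 'bb')
j=9 s[j]='b': k: 2→1; π[9]=2 (border 'bb')
j=10 s[j]='b': k: 2→1; π[10]=2 (border 'bb')
j=11 s[j]='b': k: 2→1; π[11]=2 (border 'bb')
j=12 s[j]='b': k: 2→1; π[12]=2 (border 'bb')
j=13 s[j]='b': k: 2→1; π[13]=2 (border 'bb')
j=14 s[j]='b': k: 2→1; π[14]=2 (border 'bb')
j=15 s[j]='a': π[15]=3 (border 'bba')
j=16 s[j]='a': π[16]=4 (border 'bbaa')
j=17 s[j]='a': k: 4→0; π[17]=0 (border '')
j=18 s[j]='b': π[18]=1 (border 'b')

[0, 1, 0, 0, 1, 2, 2, 2, 2, 2, 2, 2, 2, 2, 2, 3, 4, 0, 1]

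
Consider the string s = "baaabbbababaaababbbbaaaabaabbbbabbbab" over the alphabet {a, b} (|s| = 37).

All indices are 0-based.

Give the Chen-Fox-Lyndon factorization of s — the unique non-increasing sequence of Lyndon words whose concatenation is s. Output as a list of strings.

["b", "aaabbbabab", "aaababbbb", "aaaabaabbbbabbbab"]

emit factor 1: 'b' (i=0, period=1)
emit factor 2: 'aaabbbabab' (i=1, period=10)
emit factor 3: 'aaababbbb' (i=11, period=9)
emit factor 4: 'aaaabaabbbbabbbab' (i=20, period=17)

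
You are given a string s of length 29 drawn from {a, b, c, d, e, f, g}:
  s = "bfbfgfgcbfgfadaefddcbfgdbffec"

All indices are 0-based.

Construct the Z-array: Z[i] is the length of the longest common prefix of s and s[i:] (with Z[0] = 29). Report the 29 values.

Z[0]=29
i=1: outside box; Z[1]=0
i=2: outside box; Z[2]=2 grow→box=[2,4)
i=3: min(r-i=1, Z[1]=0)=0; Z[3]=0
i=4: outside box; Z[4]=0
i=5: outside box; Z[5]=0
i=6: outside box; Z[6]=0
i=7: outside box; Z[7]=0
i=8: outside box; Z[8]=2 grow→box=[8,10)
i=9: min(r-i=1, Z[1]=0)=0; Z[9]=0
i=10: outside box; Z[10]=0
i=11: outside box; Z[11]=0
i=12: outside box; Z[12]=0
i=13: outside box; Z[13]=0
i=14: outside box; Z[14]=0
i=15: outside box; Z[15]=0
i=16: outside box; Z[16]=0
i=17: outside box; Z[17]=0
i=18: outside box; Z[18]=0
i=19: outside box; Z[19]=0
i=20: outside box; Z[20]=2 grow→box=[20,22)
i=21: min(r-i=1, Z[1]=0)=0; Z[21]=0
i=22: outside box; Z[22]=0
i=23: outside box; Z[23]=0
i=24: outside box; Z[24]=2 grow→box=[24,26)
i=25: min(r-i=1, Z[1]=0)=0; Z[25]=0
i=26: outside box; Z[26]=0
i=27: outside box; Z[27]=0
i=28: outside box; Z[28]=0

[29, 0, 2, 0, 0, 0, 0, 0, 2, 0, 0, 0, 0, 0, 0, 0, 0, 0, 0, 0, 2, 0, 0, 0, 2, 0, 0, 0, 0]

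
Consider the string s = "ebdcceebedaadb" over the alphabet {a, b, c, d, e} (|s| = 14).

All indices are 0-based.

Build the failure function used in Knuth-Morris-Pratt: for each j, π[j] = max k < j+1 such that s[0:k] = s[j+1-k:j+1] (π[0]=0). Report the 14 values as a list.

π[0] = 0
j=1 s[j]='b': π[1]=0 (border '')
j=2 s[j]='d': π[2]=0 (border '')
j=3 s[j]='c': π[3]=0 (border '')
j=4 s[j]='c': π[4]=0 (border '')
j=5 s[j]='e': π[5]=1 (border 'e')
j=6 s[j]='e': k: 1→0; π[6]=1 (border 'e')
j=7 s[j]='b': π[7]=2 (border 'eb')
j=8 s[j]='e': k: 2→0; π[8]=1 (border 'e')
j=9 s[j]='d': k: 1→0; π[9]=0 (border '')
j=10 s[j]='a': π[10]=0 (border '')
j=11 s[j]='a': π[11]=0 (border '')
j=12 s[j]='d': π[12]=0 (border '')
j=13 s[j]='b': π[13]=0 (border '')

[0, 0, 0, 0, 0, 1, 1, 2, 1, 0, 0, 0, 0, 0]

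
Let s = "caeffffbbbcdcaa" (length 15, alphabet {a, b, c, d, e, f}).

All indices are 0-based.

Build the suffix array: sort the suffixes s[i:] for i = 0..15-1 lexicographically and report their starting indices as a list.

sorted suffixes:
  #0 SA[0]=14  'a'
  #1 SA[1]=13  'aa'
  #2 SA[2]=1  'aeffffbbbcdcaa'
  #3 SA[3]=7  'bbbcdcaa'
  #4 SA[4]=8  'bbcdcaa'
  #5 SA[5]=9  'bcdcaa'
  #6 SA[6]=12  'caa'
  #7 SA[7]=0  'caeffffbbbcdcaa'
  #8 SA[8]=10  'cdcaa'
  #9 SA[9]=11  'dcaa'
  #10 SA[10]=2  'effffbbbcdcaa'
  #11 SA[11]=6  'fbbbcdcaa'
  #12 SA[12]=5  'ffbbbcdcaa'
  #13 SA[13]=4  'fffbbbcdcaa'
  #14 SA[14]=3  'ffffbbbcdcaa'

[14, 13, 1, 7, 8, 9, 12, 0, 10, 11, 2, 6, 5, 4, 3]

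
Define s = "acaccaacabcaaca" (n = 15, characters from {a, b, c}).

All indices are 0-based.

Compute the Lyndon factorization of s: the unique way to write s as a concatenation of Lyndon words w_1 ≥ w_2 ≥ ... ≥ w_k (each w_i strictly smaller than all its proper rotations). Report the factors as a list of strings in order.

["acacc", "aacabc", "aac", "a"]

emit factor 1: 'acacc' (i=0, period=5)
emit factor 2: 'aacabc' (i=5, period=6)
emit factor 3: 'aac' (i=11, period=3)
emit factor 4: 'a' (i=14, period=1)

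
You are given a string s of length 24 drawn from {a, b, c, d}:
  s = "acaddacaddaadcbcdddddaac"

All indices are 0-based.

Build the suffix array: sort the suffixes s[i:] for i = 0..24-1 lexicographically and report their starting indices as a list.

rank | idx | suffix
   0 |  21 | aac
   1 |  10 | aadcbcdddddaac
   2 |  22 | ac
   3 |   5 | acaddaadcbcdddddaac
   4 |   0 | acaddacaddaadcbcdddddaac
   5 |  11 | adcbcdddddaac
   6 |   7 | addaadcbcdddddaac
   7 |   2 | addacaddaadcbcdddddaac
   8 |  14 | bcdddddaac
   9 |  23 | c
  10 |   6 | caddaadcbcdddddaac
  11 |   1 | caddacaddaadcbcdddddaac
  12 |  13 | cbcdddddaac
  13 |  15 | cdddddaac
  14 |  20 | daac
  15 |   9 | daadcbcdddddaac
  16 |   4 | dacaddaadcbcdddddaac
  17 |  12 | dcbcdddddaac
  18 |  19 | ddaac
  19 |   8 | ddaadcbcdddddaac
  20 |   3 | ddacaddaadcbcdddddaac
  21 |  18 | dddaac
  22 |  17 | ddddaac
  23 |  16 | dddddaac

[21, 10, 22, 5, 0, 11, 7, 2, 14, 23, 6, 1, 13, 15, 20, 9, 4, 12, 19, 8, 3, 18, 17, 16]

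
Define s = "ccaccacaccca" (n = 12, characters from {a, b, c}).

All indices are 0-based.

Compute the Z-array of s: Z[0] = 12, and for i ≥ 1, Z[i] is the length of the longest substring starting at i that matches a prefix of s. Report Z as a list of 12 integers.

[12, 1, 0, 4, 1, 0, 1, 0, 2, 3, 1, 0]

Z[0]=12
i=1: outside box; Z[1]=1 grow→box=[1,2)
i=2: outside box; Z[2]=0
i=3: outside box; Z[3]=4 grow→box=[3,7)
i=4: min(r-i=3, Z[1]=1)=1; Z[4]=1
i=5: min(r-i=2, Z[2]=0)=0; Z[5]=0
i=6: min(r-i=1, Z[3]=4)=1; Z[6]=1
i=7: outside box; Z[7]=0
i=8: outside box; Z[8]=2 grow→box=[8,10)
i=9: min(r-i=1, Z[1]=1)=1; Z[9]=3 grow→box=[9,12)
i=10: min(r-i=2, Z[1]=1)=1; Z[10]=1
i=11: min(r-i=1, Z[2]=0)=0; Z[11]=0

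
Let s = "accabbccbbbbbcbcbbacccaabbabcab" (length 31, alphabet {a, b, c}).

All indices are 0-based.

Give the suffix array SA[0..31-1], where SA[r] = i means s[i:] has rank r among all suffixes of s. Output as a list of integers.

[22, 29, 23, 3, 26, 0, 18, 30, 25, 17, 24, 16, 8, 9, 10, 11, 4, 27, 14, 12, 5, 21, 28, 2, 15, 7, 13, 20, 1, 6, 19]

rank | idx | suffix
   0 |  22 | aabbabcab
   1 |  29 | ab
   2 |  23 | abbabcab
   3 |   3 | abbccbbbbbcbcbbacccaabbabcab
   4 |  26 | abcab
   5 |   0 | accabbccbbbbbcbcbbacccaabbabcab
   6 |  18 | acccaabbabcab
   7 |  30 | b
   8 |  25 | babcab
   9 |  17 | bacccaabbabcab
  10 |  24 | bbabcab
  11 |  16 | bbacccaabbabcab
  12 |   8 | bbbbbcbcbbacccaabbabcab
  13 |   9 | bbbbcbcbbacccaabbabcab
  14 |  10 | bbbcbcbbacccaabbabcab
  15 |  11 | bbcbcbbacccaabbabcab
  16 |   4 | bbccbbbbbcbcbbacccaabbabcab
  17 |  27 | bcab
  18 |  14 | bcbbacccaabbabcab
  19 |  12 | bcbcbbacccaabbabcab
  20 |   5 | bccbbbbbcbcbbacccaabbabcab
  21 |  21 | caabbabcab
  22 |  28 | cab
  23 |   2 | cabbccbbbbbcbcbbacccaabbabcab
  24 |  15 | cbbacccaabbabcab
  25 |   7 | cbbbbbcbcbbacccaabbabcab
  26 |  13 | cbcbbacccaabbabcab
  27 |  20 | ccaabbabcab
  28 |   1 | ccabbccbbbbbcbcbbacccaabbabcab
  29 |   6 | ccbbbbbcbcbbacccaabbabcab
  30 |  19 | cccaabbabcab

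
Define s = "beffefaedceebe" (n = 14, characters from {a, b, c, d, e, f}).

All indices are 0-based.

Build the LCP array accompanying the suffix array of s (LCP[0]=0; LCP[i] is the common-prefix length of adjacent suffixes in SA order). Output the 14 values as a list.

rank→(start, suffix):
  0 → (6, 'aedceebe')
  1 → (12, 'be')
  2 → (0, 'beffefaedceebe')
  3 → (9, 'ceebe')
  4 → (8, 'dceebe')
  5 → (13, 'e')
  6 → (11, 'ebe')
  7 → (7, 'edceebe')
  8 → (10, 'eebe')
  9 → (4, 'efaedceebe')
  10 → (1, 'effefaedceebe')
  11 → (5, 'faedceebe')
  12 → (3, 'fefaedceebe')
  13 → (2, 'ffefaedceebe')

SA = [6, 12, 0, 9, 8, 13, 11, 7, 10, 4, 1, 5, 3, 2]
[i] adj suffixes → lcp
  [1] 6/12 → 0 ('')
  [2] 12/0 → 2 ('be')
  [3] 0/9 → 0 ('')
  [4] 9/8 → 0 ('')
  [5] 8/13 → 0 ('')
  [6] 13/11 → 1 ('e')
  [7] 11/7 → 1 ('e')
  [8] 7/10 → 1 ('e')
  [9] 10/4 → 1 ('e')
  [10] 4/1 → 2 ('ef')
  [11] 1/5 → 0 ('')
  [12] 5/3 → 1 ('f')
  [13] 3/2 → 1 ('f')

[0, 0, 2, 0, 0, 0, 1, 1, 1, 1, 2, 0, 1, 1]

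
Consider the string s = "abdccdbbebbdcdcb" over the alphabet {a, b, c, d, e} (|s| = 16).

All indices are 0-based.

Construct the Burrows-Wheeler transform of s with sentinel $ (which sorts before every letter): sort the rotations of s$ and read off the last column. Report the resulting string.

rank  rotation           last
    0  $abdccdbbebbdcdcb  b
    1  abdccdbbebbdcdcb$  $
    2  b$abdccdbbebbdcdc  c
    3  bbdcdcb$abdccdbbe  e
    4  bbebbdcdcb$abdccd  d
    5  bdccdbbebbdcdcb$a  a
    6  bdcdcb$abdccdbbeb  b
    7  bebbdcdcb$abdccdb  b
    8  cb$abdccdbbebbdcd  d
    9  ccdbbebbdcdcb$abd  d
   10  cdbbebbdcdcb$abdc  c
   11  cdcb$abdccdbbebbd  d
   12  dbbebbdcdcb$abdcc  c
   13  dcb$abdccdbbebbdc  c
   14  dccdbbebbdcdcb$ab  b
   15  dcdcb$abdccdbbebb  b
   16  ebbdcdcb$abdccdbb  b

b$cedabbddcdccbbb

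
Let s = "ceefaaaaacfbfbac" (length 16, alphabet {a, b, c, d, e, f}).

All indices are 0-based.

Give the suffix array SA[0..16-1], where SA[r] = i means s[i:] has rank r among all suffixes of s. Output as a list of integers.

rank | idx | suffix
   0 |   4 | aaaaacfbfbac
   1 |   5 | aaaacfbfbac
   2 |   6 | aaacfbfbac
   3 |   7 | aacfbfbac
   4 |  14 | ac
   5 |   8 | acfbfbac
   6 |  13 | bac
   7 |  11 | bfbac
   8 |  15 | c
   9 |   0 | ceefaaaaacfbfbac
  10 |   9 | cfbfbac
  11 |   1 | eefaaaaacfbfbac
  12 |   2 | efaaaaacfbfbac
  13 |   3 | faaaaacfbfbac
  14 |  12 | fbac
  15 |  10 | fbfbac

[4, 5, 6, 7, 14, 8, 13, 11, 15, 0, 9, 1, 2, 3, 12, 10]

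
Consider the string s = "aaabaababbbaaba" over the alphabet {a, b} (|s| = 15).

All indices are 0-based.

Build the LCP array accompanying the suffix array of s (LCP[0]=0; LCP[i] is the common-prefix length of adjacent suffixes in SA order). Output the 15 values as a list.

rank | idx | suffix
   0 |  14 | a
   1 |   0 | aaabaababbbaaba
   2 |  11 | aaba
   3 |   1 | aabaababbbaaba
   4 |   4 | aababbbaaba
   5 |  12 | aba
   6 |   2 | abaababbbaaba
   7 |   5 | ababbbaaba
   8 |   7 | abbbaaba
   9 |  13 | ba
  10 |  10 | baaba
  11 |   3 | baababbbaaba
  12 |   6 | babbbaaba
  13 |   9 | bbaaba
  14 |   8 | bbbaaba

SA = [14, 0, 11, 1, 4, 12, 2, 5, 7, 13, 10, 3, 6, 9, 8]
rank  pair      lcp
   1  s[14:],s[0:]  1  'a'
   2  s[0:],s[11:]  2  'aa'
   3  s[11:],s[1:]  4  'aaba'
   4  s[1:],s[4:]  4  'aaba'
   5  s[4:],s[12:]  1  'a'
   6  s[12:],s[2:]  3  'aba'
   7  s[2:],s[5:]  3  'aba'
   8  s[5:],s[7:]  2  'ab'
   9  s[7:],s[13:]  0  ''
  10  s[13:],s[10:]  2  'ba'
  11  s[10:],s[3:]  5  'baaba'
  12  s[3:],s[6:]  2  'ba'
  13  s[6:],s[9:]  1  'b'
  14  s[9:],s[8:]  2  'bb'

[0, 1, 2, 4, 4, 1, 3, 3, 2, 0, 2, 5, 2, 1, 2]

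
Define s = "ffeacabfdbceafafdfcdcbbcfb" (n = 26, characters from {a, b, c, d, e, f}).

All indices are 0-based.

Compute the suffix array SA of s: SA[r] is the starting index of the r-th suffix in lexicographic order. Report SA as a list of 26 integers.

rank | idx | suffix
   0 |   5 | abfdbceafafdfcdcbbcfb
   1 |   3 | acabfdbceafafdfcdcbbcfb
   2 |  12 | afafdfcdcbbcfb
   3 |  14 | afdfcdcbbcfb
   4 |  25 | b
   5 |  21 | bbcfb
   6 |   9 | bceafafdfcdcbbcfb
   7 |  22 | bcfb
   8 |   6 | bfdbceafafdfcdcbbcfb
   9 |   4 | cabfdbceafafdfcdcbbcfb
  10 |  20 | cbbcfb
  11 |  18 | cdcbbcfb
  12 |  10 | ceafafdfcdcbbcfb
  13 |  23 | cfb
  14 |   8 | dbceafafdfcdcbbcfb
  15 |  19 | dcbbcfb
  16 |  16 | dfcdcbbcfb
  17 |   2 | eacabfdbceafafdfcdcbbcfb
  18 |  11 | eafafdfcdcbbcfb
  19 |  13 | fafdfcdcbbcfb
  20 |  24 | fb
  21 |  17 | fcdcbbcfb
  22 |   7 | fdbceafafdfcdcbbcfb
  23 |  15 | fdfcdcbbcfb
  24 |   1 | feacabfdbceafafdfcdcbbcfb
  25 |   0 | ffeacabfdbceafafdfcdcbbcfb

[5, 3, 12, 14, 25, 21, 9, 22, 6, 4, 20, 18, 10, 23, 8, 19, 16, 2, 11, 13, 24, 17, 7, 15, 1, 0]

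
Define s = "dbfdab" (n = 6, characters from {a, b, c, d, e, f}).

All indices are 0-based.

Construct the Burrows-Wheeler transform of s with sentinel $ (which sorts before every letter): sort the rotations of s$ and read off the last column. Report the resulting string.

bdadf$b

rank  rotation last
    0  $dbfdab  b
    1  ab$dbfd  d
    2  b$dbfda  a
    3  bfdab$d  d
    4  dab$dbf  f
    5  dbfdab$  $
    6  fdab$db  b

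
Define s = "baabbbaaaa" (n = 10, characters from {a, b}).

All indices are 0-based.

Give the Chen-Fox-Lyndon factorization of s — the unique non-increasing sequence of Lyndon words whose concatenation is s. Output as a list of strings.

["b", "aabbb", "a", "a", "a", "a"]

emit factor 1: 'b' (i=0, period=1)
emit factor 2: 'aabbb' (i=1, period=5)
emit factor 3: 'a' (i=6, period=1)
emit factor 4: 'a' (i=7, period=1)
emit factor 5: 'a' (i=8, period=1)
emit factor 6: 'a' (i=9, period=1)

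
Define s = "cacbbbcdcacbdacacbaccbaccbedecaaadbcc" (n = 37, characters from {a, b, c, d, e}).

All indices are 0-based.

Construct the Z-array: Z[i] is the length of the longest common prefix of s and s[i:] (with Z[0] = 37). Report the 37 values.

[37, 0, 1, 0, 0, 0, 1, 0, 4, 0, 1, 0, 0, 0, 4, 0, 1, 0, 0, 1, 1, 0, 0, 1, 1, 0, 0, 0, 0, 2, 0, 0, 0, 0, 0, 1, 1]

Z[0]=37
i=1: outside box; Z[1]=0
i=2: outside box; Z[2]=1 grow→box=[2,3)
i=3: outside box; Z[3]=0
i=4: outside box; Z[4]=0
i=5: outside box; Z[5]=0
i=6: outside box; Z[6]=1 grow→box=[6,7)
i=7: outside box; Z[7]=0
i=8: outside box; Z[8]=4 grow→box=[8,12)
i=9: min(r-i=3, Z[1]=0)=0; Z[9]=0
i=10: min(r-i=2, Z[2]=1)=1; Z[10]=1
i=11: min(r-i=1, Z[3]=0)=0; Z[11]=0
i=12: outside box; Z[12]=0
i=13: outside box; Z[13]=0
i=14: outside box; Z[14]=4 grow→box=[14,18)
i=15: min(r-i=3, Z[1]=0)=0; Z[15]=0
i=16: min(r-i=2, Z[2]=1)=1; Z[16]=1
i=17: min(r-i=1, Z[3]=0)=0; Z[17]=0
i=18: outside box; Z[18]=0
i=19: outside box; Z[19]=1 grow→box=[19,20)
i=20: outside box; Z[20]=1 grow→box=[20,21)
i=21: outside box; Z[21]=0
i=22: outside box; Z[22]=0
i=23: outside box; Z[23]=1 grow→box=[23,24)
i=24: outside box; Z[24]=1 grow→box=[24,25)
i=25: outside box; Z[25]=0
i=26: outside box; Z[26]=0
i=27: outside box; Z[27]=0
i=28: outside box; Z[28]=0
i=29: outside box; Z[29]=2 grow→box=[29,31)
i=30: min(r-i=1, Z[1]=0)=0; Z[30]=0
i=31: outside box; Z[31]=0
i=32: outside box; Z[32]=0
i=33: outside box; Z[33]=0
i=34: outside box; Z[34]=0
i=35: outside box; Z[35]=1 grow→box=[35,36)
i=36: outside box; Z[36]=1 grow→box=[36,37)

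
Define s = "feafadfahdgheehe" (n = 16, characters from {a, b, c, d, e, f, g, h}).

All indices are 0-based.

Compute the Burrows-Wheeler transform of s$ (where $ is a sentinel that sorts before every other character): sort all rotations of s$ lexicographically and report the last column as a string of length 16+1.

rank  rotation           last
    0  $feafadfahdgheehe  e
    1  adfahdgheehe$feaf  f
    2  afadfahdgheehe$fe  e
    3  ahdgheehe$feafadf  f
    4  dfahdgheehe$feafa  a
    5  dgheehe$feafadfah  h
    6  e$feafadfahdgheeh  h
    7  eafadfahdgheehe$f  f
    8  eehe$feafadfahdgh  h
    9  ehe$feafadfahdghe  e
   10  fadfahdgheehe$fea  a
   11  fahdgheehe$feafad  d
   12  feafadfahdgheehe$  $
   13  gheehe$feafadfahd  d
   14  hdgheehe$feafadfa  a
   15  he$feafadfahdghee  e
   16  heehe$feafadfahdg  g

efefahhfhead$daeg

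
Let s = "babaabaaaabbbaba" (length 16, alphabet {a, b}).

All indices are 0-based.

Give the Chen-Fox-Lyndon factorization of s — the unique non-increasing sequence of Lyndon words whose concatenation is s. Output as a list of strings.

["b", "ab", "aab", "aaaabbbab", "a"]

emit factor 1: 'b' (i=0, period=1)
emit factor 2: 'ab' (i=1, period=2)
emit factor 3: 'aab' (i=3, period=3)
emit factor 4: 'aaaabbbab' (i=6, period=9)
emit factor 5: 'a' (i=15, period=1)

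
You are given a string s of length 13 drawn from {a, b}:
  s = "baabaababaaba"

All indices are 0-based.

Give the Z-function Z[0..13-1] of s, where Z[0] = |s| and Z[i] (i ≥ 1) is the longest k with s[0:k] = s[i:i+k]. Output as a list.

[13, 0, 0, 5, 0, 0, 2, 0, 5, 0, 0, 2, 0]

Z[0]=13
i=1: outside box; Z[1]=0
i=2: outside box; Z[2]=0
i=3: outside box; Z[3]=5 grow→box=[3,8)
i=4: min(r-i=4, Z[1]=0)=0; Z[4]=0
i=5: min(r-i=3, Z[2]=0)=0; Z[5]=0
i=6: min(r-i=2, Z[3]=5)=2; Z[6]=2
i=7: min(r-i=1, Z[4]=0)=0; Z[7]=0
i=8: outside box; Z[8]=5 grow→box=[8,13)
i=9: min(r-i=4, Z[1]=0)=0; Z[9]=0
i=10: min(r-i=3, Z[2]=0)=0; Z[10]=0
i=11: min(r-i=2, Z[3]=5)=2; Z[11]=2
i=12: min(r-i=1, Z[4]=0)=0; Z[12]=0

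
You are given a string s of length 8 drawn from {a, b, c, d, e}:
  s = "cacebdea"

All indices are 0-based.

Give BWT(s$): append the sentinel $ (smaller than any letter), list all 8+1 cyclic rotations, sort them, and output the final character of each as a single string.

rank  rotation   last
    0  $cacebdea  a
    1  a$cacebde  e
    2  acebdea$c  c
    3  bdea$cace  e
    4  cacebdea$  $
    5  cebdea$ca  a
    6  dea$caceb  b
    7  ea$cacebd  d
    8  ebdea$cac  c

aece$abdc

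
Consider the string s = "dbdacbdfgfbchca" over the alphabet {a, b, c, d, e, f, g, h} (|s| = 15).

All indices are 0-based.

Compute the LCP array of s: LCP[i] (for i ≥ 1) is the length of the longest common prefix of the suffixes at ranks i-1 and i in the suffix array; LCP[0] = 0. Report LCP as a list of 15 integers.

sorted suffixes:
  #0 SA[0]=14  'a'
  #1 SA[1]=3  'acbdfgfbchca'
  #2 SA[2]=10  'bchca'
  #3 SA[3]=1  'bdacbdfgfbchca'
  #4 SA[4]=5  'bdfgfbchca'
  #5 SA[5]=13  'ca'
  #6 SA[6]=4  'cbdfgfbchca'
  #7 SA[7]=11  'chca'
  #8 SA[8]=2  'dacbdfgfbchca'
  #9 SA[9]=0  'dbdacbdfgfbchca'
  #10 SA[10]=6  'dfgfbchca'
  #11 SA[11]=9  'fbchca'
  #12 SA[12]=7  'fgfbchca'
  #13 SA[13]=8  'gfbchca'
  #14 SA[14]=12  'hca'

SA = [14, 3, 10, 1, 5, 13, 4, 11, 2, 0, 6, 9, 7, 8, 12]
rank  pair      lcp
   1  s[14:],s[3:]  1  'a'
   2  s[3:],s[10:]  0  ''
   3  s[10:],s[1:]  1  'b'
   4  s[1:],s[5:]  2  'bd'
   5  s[5:],s[13:]  0  ''
   6  s[13:],s[4:]  1  'c'
   7  s[4:],s[11:]  1  'c'
   8  s[11:],s[2:]  0  ''
   9  s[2:],s[0:]  1  'd'
  10  s[0:],s[6:]  1  'd'
  11  s[6:],s[9:]  0  ''
  12  s[9:],s[7:]  1  'f'
  13  s[7:],s[8:]  0  ''
  14  s[8:],s[12:]  0  ''

[0, 1, 0, 1, 2, 0, 1, 1, 0, 1, 1, 0, 1, 0, 0]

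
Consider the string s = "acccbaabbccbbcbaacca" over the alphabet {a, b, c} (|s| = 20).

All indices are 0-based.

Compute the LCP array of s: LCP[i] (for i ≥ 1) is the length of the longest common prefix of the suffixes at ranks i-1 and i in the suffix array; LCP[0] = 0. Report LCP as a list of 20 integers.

rank→(start, suffix):
  0 → (19, 'a')
  1 → (5, 'aabbccbbcbaacca')
  2 → (15, 'aacca')
  3 → (6, 'abbccbbcbaacca')
  4 → (16, 'acca')
  5 → (0, 'acccbaabbccbbcbaacca')
  6 → (4, 'baabbccbbcbaacca')
  7 → (14, 'baacca')
  8 → (11, 'bbcbaacca')
  9 → (7, 'bbccbbcbaacca')
  10 → (12, 'bcbaacca')
  11 → (8, 'bccbbcbaacca')
  12 → (18, 'ca')
  13 → (3, 'cbaabbccbbcbaacca')
  14 → (13, 'cbaacca')
  15 → (10, 'cbbcbaacca')
  16 → (17, 'cca')
  17 → (2, 'ccbaabbccbbcbaacca')
  18 → (9, 'ccbbcbaacca')
  19 → (1, 'cccbaabbccbbcbaacca')

SA = [19, 5, 15, 6, 16, 0, 4, 14, 11, 7, 12, 8, 18, 3, 13, 10, 17, 2, 9, 1]
rank  pair      lcp
   1  s[19:],s[5:]  1  'a'
   2  s[5:],s[15:]  2  'aa'
   3  s[15:],s[6:]  1  'a'
   4  s[6:],s[16:]  1  'a'
   5  s[16:],s[0:]  3  'acc'
   6  s[0:],s[4:]  0  ''
   7  s[4:],s[14:]  3  'baa'
   8  s[14:],s[11:]  1  'b'
   9  s[11:],s[7:]  3  'bbc'
  10  s[7:],s[12:]  1  'b'
  11  s[12:],s[8:]  2  'bc'
  12  s[8:],s[18:]  0  ''
  13  s[18:],s[3:]  1  'c'
  14  s[3:],s[13:]  4  'cbaa'
  15  s[13:],s[10:]  2  'cb'
  16  s[10:],s[17:]  1  'c'
  17  s[17:],s[2:]  2  'cc'
  18  s[2:],s[9:]  3  'ccb'
  19  s[9:],s[1:]  2  'cc'

[0, 1, 2, 1, 1, 3, 0, 3, 1, 3, 1, 2, 0, 1, 4, 2, 1, 2, 3, 2]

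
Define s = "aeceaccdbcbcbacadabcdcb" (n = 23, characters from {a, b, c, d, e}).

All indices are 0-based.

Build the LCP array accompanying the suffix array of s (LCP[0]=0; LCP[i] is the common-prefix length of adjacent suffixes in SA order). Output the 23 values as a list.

[0, 1, 2, 1, 1, 0, 1, 1, 3, 2, 0, 1, 2, 2, 1, 1, 2, 1, 0, 1, 1, 0, 1]

rank→(start, suffix):
  0 → (17, 'abcdcb')
  1 → (13, 'acadabcdcb')
  2 → (4, 'accdbcbcbacadabcdcb')
  3 → (15, 'adabcdcb')
  4 → (0, 'aeceaccdbcbcbacadabcdcb')
  5 → (22, 'b')
  6 → (12, 'bacadabcdcb')
  7 → (10, 'bcbacadabcdcb')
  8 → (8, 'bcbcbacadabcdcb')
  9 → (18, 'bcdcb')
  10 → (14, 'cadabcdcb')
  11 → (21, 'cb')
  12 → (11, 'cbacadabcdcb')
  13 → (9, 'cbcbacadabcdcb')
  14 → (5, 'ccdbcbcbacadabcdcb')
  15 → (6, 'cdbcbcbacadabcdcb')
  16 → (19, 'cdcb')
  17 → (2, 'ceaccdbcbcbacadabcdcb')
  18 → (16, 'dabcdcb')
  19 → (7, 'dbcbcbacadabcdcb')
  20 → (20, 'dcb')
  21 → (3, 'eaccdbcbcbacadabcdcb')
  22 → (1, 'eceaccdbcbcbacadabcdcb')

SA = [17, 13, 4, 15, 0, 22, 12, 10, 8, 18, 14, 21, 11, 9, 5, 6, 19, 2, 16, 7, 20, 3, 1]
rank  pair      lcp
   1  s[17:],s[13:]  1  'a'
   2  s[13:],s[4:]  2  'ac'
   3  s[4:],s[15:]  1  'a'
   4  s[15:],s[0:]  1  'a'
   5  s[0:],s[22:]  0  ''
   6  s[22:],s[12:]  1  'b'
   7  s[12:],s[10:]  1  'b'
   8  s[10:],s[8:]  3  'bcb'
   9  s[8:],s[18:]  2  'bc'
  10  s[18:],s[14:]  0  ''
  11  s[14:],s[21:]  1  'c'
  12  s[21:],s[11:]  2  'cb'
  13  s[11:],s[9:]  2  'cb'
  14  s[9:],s[5:]  1  'c'
  15  s[5:],s[6:]  1  'c'
  16  s[6:],s[19:]  2  'cd'
  17  s[19:],s[2:]  1  'c'
  18  s[2:],s[16:]  0  ''
  19  s[16:],s[7:]  1  'd'
  20  s[7:],s[20:]  1  'd'
  21  s[20:],s[3:]  0  ''
  22  s[3:],s[1:]  1  'e'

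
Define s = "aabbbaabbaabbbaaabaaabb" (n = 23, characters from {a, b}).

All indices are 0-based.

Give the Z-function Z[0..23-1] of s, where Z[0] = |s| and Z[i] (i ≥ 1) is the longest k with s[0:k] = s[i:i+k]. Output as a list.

Z[0]=23
i=1: outside box; Z[1]=1 grow→box=[1,2)
i=2: outside box; Z[2]=0
i=3: outside box; Z[3]=0
i=4: outside box; Z[4]=0
i=5: outside box; Z[5]=4 grow→box=[5,9)
i=6: min(r-i=3, Z[1]=1)=1; Z[6]=1
i=7: min(r-i=2, Z[2]=0)=0; Z[7]=0
i=8: min(r-i=1, Z[3]=0)=0; Z[8]=0
i=9: outside box; Z[9]=7 grow→box=[9,16)
i=10: min(r-i=6, Z[1]=1)=1; Z[10]=1
i=11: min(r-i=5, Z[2]=0)=0; Z[11]=0
i=12: min(r-i=4, Z[3]=0)=0; Z[12]=0
i=13: min(r-i=3, Z[4]=0)=0; Z[13]=0
i=14: min(r-i=2, Z[5]=4)=2; Z[14]=2
i=15: min(r-i=1, Z[6]=1)=1; Z[15]=3 grow→box=[15,18)
i=16: min(r-i=2, Z[1]=1)=1; Z[16]=1
i=17: min(r-i=1, Z[2]=0)=0; Z[17]=0
i=18: outside box; Z[18]=2 grow→box=[18,20)
i=19: min(r-i=1, Z[1]=1)=1; Z[19]=4 grow→box=[19,23)
i=20: min(r-i=3, Z[1]=1)=1; Z[20]=1
i=21: min(r-i=2, Z[2]=0)=0; Z[21]=0
i=22: min(r-i=1, Z[3]=0)=0; Z[22]=0

[23, 1, 0, 0, 0, 4, 1, 0, 0, 7, 1, 0, 0, 0, 2, 3, 1, 0, 2, 4, 1, 0, 0]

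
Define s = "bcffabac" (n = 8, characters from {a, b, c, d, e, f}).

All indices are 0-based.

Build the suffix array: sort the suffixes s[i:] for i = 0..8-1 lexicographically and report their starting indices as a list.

[4, 6, 5, 0, 7, 1, 3, 2]

sorted suffixes:
  #0 SA[0]=4  'abac'
  #1 SA[1]=6  'ac'
  #2 SA[2]=5  'bac'
  #3 SA[3]=0  'bcffabac'
  #4 SA[4]=7  'c'
  #5 SA[5]=1  'cffabac'
  #6 SA[6]=3  'fabac'
  #7 SA[7]=2  'ffabac'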